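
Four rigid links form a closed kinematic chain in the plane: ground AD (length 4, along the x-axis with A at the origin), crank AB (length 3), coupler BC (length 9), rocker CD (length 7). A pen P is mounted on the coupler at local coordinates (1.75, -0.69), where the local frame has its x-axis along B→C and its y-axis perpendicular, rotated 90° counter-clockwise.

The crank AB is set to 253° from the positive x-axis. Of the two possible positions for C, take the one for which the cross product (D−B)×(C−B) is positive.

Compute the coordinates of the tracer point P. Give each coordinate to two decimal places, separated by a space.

A=(0,0), D=(4.00,0)
B = A + 3.00·(cos253°, sin253°) = (-0.8771, -2.8689)
|BD| = 5.6583
circle(B,9.00) ∩ circle(D,7.00): a=5.6569, h=7.0000
  candidates: C₊=(0.4495,6.0328) cross=39.608; C₋=(7.5479,-6.0343) cross=-39.608
  mode + wants cross > 0 → take C=(0.4495,6.0328) (cross=39.608)
ex = (C−B)/|BC| = (0.1474,0.9891); ey = (-0.9891,0.1474)
P = B + 1.75·ex + -0.69·ey = (0.0633,-1.2397)

0.06 -1.24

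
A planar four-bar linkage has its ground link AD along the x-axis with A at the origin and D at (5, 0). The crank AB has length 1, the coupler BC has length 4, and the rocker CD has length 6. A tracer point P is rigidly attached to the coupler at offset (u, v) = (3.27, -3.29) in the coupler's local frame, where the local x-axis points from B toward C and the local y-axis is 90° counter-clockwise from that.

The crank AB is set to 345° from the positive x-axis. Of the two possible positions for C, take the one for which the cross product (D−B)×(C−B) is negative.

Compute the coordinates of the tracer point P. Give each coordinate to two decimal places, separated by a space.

-2.48 -3.36

A=(0,0), D=(5.00,0)
B = A + 1.00·(cos345°, sin345°) = (0.9659, -0.2588)
|BD| = 4.0424
circle(B,4.00) ∩ circle(D,6.00): a=-0.4526, h=3.9743
  candidates: C₊=(0.2598,3.6784) cross=16.066; C₋=(0.7687,-4.2540) cross=-16.066
  mode - wants cross < 0 → take C=(0.7687,-4.2540) (cross=-16.066)
ex = (C−B)/|BC| = (-0.0493,-0.9988); ey = (0.9988,-0.0493)
P = B + 3.27·ex + -3.29·ey = (-2.4813,-3.3626)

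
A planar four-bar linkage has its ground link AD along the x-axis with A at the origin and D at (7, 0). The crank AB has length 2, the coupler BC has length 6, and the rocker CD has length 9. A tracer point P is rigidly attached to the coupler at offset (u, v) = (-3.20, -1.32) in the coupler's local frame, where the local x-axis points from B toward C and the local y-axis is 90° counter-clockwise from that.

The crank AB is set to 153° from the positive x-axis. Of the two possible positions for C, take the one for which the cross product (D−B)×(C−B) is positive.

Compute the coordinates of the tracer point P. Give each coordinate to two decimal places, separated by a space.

A=(0,0), D=(7.00,0)
B = A + 2.00·(cos153°, sin153°) = (-1.7820, 0.9080)
|BD| = 8.8288
circle(B,6.00) ∩ circle(D,9.00): a=1.8659, h=5.7025
  candidates: C₊=(0.6605,6.3883) cross=50.346; C₋=(-0.5124,-4.9562) cross=-50.346
  mode + wants cross > 0 → take C=(0.6605,6.3883) (cross=50.346)
ex = (C−B)/|BC| = (0.4071,0.9134); ey = (-0.9134,0.4071)
P = B + -3.20·ex + -1.32·ey = (-1.8790,-2.5522)

-1.88 -2.55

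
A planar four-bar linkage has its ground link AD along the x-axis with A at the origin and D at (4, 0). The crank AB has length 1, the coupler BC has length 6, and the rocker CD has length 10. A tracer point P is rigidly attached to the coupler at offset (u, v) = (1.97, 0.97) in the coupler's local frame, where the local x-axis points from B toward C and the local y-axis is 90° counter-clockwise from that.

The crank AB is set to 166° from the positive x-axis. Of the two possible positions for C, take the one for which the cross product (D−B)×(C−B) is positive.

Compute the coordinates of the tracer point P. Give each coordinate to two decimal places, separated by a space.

A=(0,0), D=(4.00,0)
B = A + 1.00·(cos166°, sin166°) = (-0.9703, 0.2419)
|BD| = 4.9762
circle(B,6.00) ∩ circle(D,10.00): a=-3.9425, h=4.5229
  candidates: C₊=(-4.6883,4.9511) cross=22.507; C₋=(-5.1281,-4.0839) cross=-22.507
  mode + wants cross > 0 → take C=(-4.6883,4.9511) (cross=22.507)
ex = (C−B)/|BC| = (-0.6197,0.7849); ey = (-0.7849,-0.6197)
P = B + 1.97·ex + 0.97·ey = (-2.9524,1.1870)

-2.95 1.19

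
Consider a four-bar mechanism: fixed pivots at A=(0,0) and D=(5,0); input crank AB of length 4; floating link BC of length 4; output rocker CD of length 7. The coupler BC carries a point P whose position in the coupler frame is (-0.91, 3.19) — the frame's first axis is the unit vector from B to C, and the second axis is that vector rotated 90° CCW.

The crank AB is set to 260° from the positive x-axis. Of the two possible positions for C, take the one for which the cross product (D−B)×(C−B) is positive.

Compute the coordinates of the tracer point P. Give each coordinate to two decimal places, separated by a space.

A=(0,0), D=(5.00,0)
B = A + 4.00·(cos260°, sin260°) = (-0.6946, -3.9392)
|BD| = 6.9243
circle(B,4.00) ∩ circle(D,7.00): a=1.0792, h=3.8517
  candidates: C₊=(-1.9982,-0.1576) cross=26.670; C₋=(2.3842,-6.4929) cross=-26.670
  mode + wants cross > 0 → take C=(-1.9982,-0.1576) (cross=26.670)
ex = (C−B)/|BC| = (-0.3259,0.9454); ey = (-0.9454,-0.3259)
P = B + -0.91·ex + 3.19·ey = (-3.4138,-5.8392)

-3.41 -5.84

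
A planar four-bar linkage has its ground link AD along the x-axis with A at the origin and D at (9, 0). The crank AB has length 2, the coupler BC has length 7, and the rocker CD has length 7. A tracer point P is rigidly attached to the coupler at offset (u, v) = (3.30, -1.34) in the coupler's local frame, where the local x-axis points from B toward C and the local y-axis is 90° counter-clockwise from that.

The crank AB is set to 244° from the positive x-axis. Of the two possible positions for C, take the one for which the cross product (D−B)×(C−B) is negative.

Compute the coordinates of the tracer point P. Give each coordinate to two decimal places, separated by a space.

1.12 -4.75

A=(0,0), D=(9.00,0)
B = A + 2.00·(cos244°, sin244°) = (-0.8767, -1.7976)
|BD| = 10.0390
circle(B,7.00) ∩ circle(D,7.00): a=5.0195, h=4.8790
  candidates: C₊=(3.1880,3.9014) cross=48.980; C₋=(4.9353,-5.6989) cross=-48.980
  mode - wants cross < 0 → take C=(4.9353,-5.6989) (cross=-48.980)
ex = (C−B)/|BC| = (0.8303,-0.5573); ey = (0.5573,0.8303)
P = B + 3.30·ex + -1.34·ey = (1.1164,-4.7494)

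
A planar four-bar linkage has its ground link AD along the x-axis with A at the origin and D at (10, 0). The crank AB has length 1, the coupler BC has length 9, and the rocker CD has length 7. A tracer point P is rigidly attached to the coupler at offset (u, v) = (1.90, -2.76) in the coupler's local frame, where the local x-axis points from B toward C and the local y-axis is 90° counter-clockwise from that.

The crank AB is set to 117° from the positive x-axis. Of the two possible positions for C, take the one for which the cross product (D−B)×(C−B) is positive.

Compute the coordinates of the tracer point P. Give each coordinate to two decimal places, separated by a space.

2.71 -0.21

A=(0,0), D=(10.00,0)
B = A + 1.00·(cos117°, sin117°) = (-0.4540, 0.8910)
|BD| = 10.4919
circle(B,9.00) ∩ circle(D,7.00): a=6.7709, h=5.9291
  candidates: C₊=(6.7960,6.2237) cross=62.208; C₋=(5.7890,-5.5917) cross=-62.208
  mode + wants cross > 0 → take C=(6.7960,6.2237) (cross=62.208)
ex = (C−B)/|BC| = (0.8056,0.5925); ey = (-0.5925,0.8056)
P = B + 1.90·ex + -2.76·ey = (2.7119,-0.2065)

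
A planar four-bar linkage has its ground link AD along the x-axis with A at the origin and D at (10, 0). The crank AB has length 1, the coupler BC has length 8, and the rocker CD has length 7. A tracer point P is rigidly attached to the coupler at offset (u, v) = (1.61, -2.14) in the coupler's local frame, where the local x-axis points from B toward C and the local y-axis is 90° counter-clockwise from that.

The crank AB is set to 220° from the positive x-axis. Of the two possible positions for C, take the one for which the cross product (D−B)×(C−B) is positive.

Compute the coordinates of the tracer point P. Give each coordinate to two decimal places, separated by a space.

1.88 -1.07

A=(0,0), D=(10.00,0)
B = A + 1.00·(cos220°, sin220°) = (-0.7660, -0.6428)
|BD| = 10.7852
circle(B,8.00) ∩ circle(D,7.00): a=6.0880, h=5.1900
  candidates: C₊=(5.0018,4.9008) cross=55.975; C₋=(5.6205,-5.4607) cross=-55.975
  mode + wants cross > 0 → take C=(5.0018,4.9008) (cross=55.975)
ex = (C−B)/|BC| = (0.7210,0.6930); ey = (-0.6930,0.7210)
P = B + 1.61·ex + -2.14·ey = (1.8777,-1.0700)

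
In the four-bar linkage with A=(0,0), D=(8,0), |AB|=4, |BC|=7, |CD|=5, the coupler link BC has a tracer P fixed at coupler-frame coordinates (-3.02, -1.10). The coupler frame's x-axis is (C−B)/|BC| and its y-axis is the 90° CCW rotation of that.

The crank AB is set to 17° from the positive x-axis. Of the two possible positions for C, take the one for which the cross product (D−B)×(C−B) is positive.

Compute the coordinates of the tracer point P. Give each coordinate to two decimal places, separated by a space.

1.74 -1.28

A=(0,0), D=(8.00,0)
B = A + 4.00·(cos17°, sin17°) = (3.8252, 1.1695)
|BD| = 4.3355
circle(B,7.00) ∩ circle(D,5.00): a=4.9356, h=4.9639
  candidates: C₊=(9.9168,4.6180) cross=21.521; C₋=(7.2389,-4.9417) cross=-21.521
  mode + wants cross > 0 → take C=(9.9168,4.6180) (cross=21.521)
ex = (C−B)/|BC| = (0.8702,0.4926); ey = (-0.4926,0.8702)
P = B + -3.02·ex + -1.10·ey = (1.7390,-1.2755)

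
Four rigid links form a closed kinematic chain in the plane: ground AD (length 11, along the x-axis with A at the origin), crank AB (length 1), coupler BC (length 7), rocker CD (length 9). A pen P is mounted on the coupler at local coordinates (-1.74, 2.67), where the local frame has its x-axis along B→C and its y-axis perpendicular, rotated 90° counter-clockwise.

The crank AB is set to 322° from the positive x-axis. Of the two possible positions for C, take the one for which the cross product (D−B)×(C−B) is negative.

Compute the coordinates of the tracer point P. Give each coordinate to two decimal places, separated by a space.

A=(0,0), D=(11.00,0)
B = A + 1.00·(cos322°, sin322°) = (0.7880, -0.6157)
|BD| = 10.2305
circle(B,7.00) ∩ circle(D,9.00): a=3.5513, h=6.0323
  candidates: C₊=(3.9699,5.6194) cross=61.713; C₋=(4.6959,-6.4233) cross=-61.713
  mode - wants cross < 0 → take C=(4.6959,-6.4233) (cross=-61.713)
ex = (C−B)/|BC| = (0.5583,-0.8297); ey = (0.8297,0.5583)
P = B + -1.74·ex + 2.67·ey = (2.0318,2.3185)

2.03 2.32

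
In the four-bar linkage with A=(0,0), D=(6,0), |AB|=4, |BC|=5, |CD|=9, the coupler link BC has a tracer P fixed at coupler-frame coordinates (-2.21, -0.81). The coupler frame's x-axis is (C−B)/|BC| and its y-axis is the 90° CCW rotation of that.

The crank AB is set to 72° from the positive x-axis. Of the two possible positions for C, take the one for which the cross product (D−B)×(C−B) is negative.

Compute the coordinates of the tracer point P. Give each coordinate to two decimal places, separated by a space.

A=(0,0), D=(6.00,0)
B = A + 4.00·(cos72°, sin72°) = (1.2361, 3.8042)
|BD| = 6.0965
circle(B,5.00) ∩ circle(D,9.00): a=-1.5446, h=4.7555
  candidates: C₊=(2.9965,8.4841) cross=28.992; C₋=(-2.9383,1.0520) cross=-28.992
  mode - wants cross < 0 → take C=(-2.9383,1.0520) (cross=-28.992)
ex = (C−B)/|BC| = (-0.8349,-0.5504); ey = (0.5504,-0.8349)
P = B + -2.21·ex + -0.81·ey = (2.6353,5.6969)

2.64 5.70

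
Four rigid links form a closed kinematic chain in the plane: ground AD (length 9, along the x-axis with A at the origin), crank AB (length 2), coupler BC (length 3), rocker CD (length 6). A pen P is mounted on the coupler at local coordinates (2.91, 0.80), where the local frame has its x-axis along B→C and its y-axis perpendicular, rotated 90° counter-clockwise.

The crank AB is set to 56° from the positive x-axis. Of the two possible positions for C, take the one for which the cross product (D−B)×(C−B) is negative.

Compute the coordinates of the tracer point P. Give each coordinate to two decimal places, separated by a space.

3.59 -0.07

A=(0,0), D=(9.00,0)
B = A + 2.00·(cos56°, sin56°) = (1.1184, 1.6581)
|BD| = 8.0541
circle(B,3.00) ∩ circle(D,6.00): a=2.3509, h=1.8637
  candidates: C₊=(3.8026,2.9978) cross=15.010; C₋=(3.0353,-0.6496) cross=-15.010
  mode - wants cross < 0 → take C=(3.0353,-0.6496) (cross=-15.010)
ex = (C−B)/|BC| = (0.6390,-0.7692); ey = (0.7692,0.6390)
P = B + 2.91·ex + 0.80·ey = (3.5932,-0.0692)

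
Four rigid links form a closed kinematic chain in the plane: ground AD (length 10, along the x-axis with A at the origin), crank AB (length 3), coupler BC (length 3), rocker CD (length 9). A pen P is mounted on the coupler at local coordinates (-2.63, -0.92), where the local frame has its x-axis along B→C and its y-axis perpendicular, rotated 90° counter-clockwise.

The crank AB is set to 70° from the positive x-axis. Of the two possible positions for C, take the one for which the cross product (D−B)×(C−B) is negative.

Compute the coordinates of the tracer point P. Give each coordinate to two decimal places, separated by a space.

0.13 5.46

A=(0,0), D=(10.00,0)
B = A + 3.00·(cos70°, sin70°) = (1.0261, 2.8191)
|BD| = 9.4063
circle(B,3.00) ∩ circle(D,9.00): a=0.8759, h=2.8693
  candidates: C₊=(2.7217,5.2939) cross=26.989; C₋=(1.0018,-0.1808) cross=-26.989
  mode - wants cross < 0 → take C=(1.0018,-0.1808) (cross=-26.989)
ex = (C−B)/|BC| = (-0.0081,-1.0000); ey = (1.0000,-0.0081)
P = B + -2.63·ex + -0.92·ey = (0.1273,5.4564)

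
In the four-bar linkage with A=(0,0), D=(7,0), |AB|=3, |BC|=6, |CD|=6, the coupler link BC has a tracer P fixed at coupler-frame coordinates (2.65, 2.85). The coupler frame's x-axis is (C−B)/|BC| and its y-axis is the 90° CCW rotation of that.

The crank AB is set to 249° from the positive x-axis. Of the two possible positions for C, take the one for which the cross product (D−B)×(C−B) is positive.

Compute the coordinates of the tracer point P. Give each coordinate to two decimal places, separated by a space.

-2.46 0.84

A=(0,0), D=(7.00,0)
B = A + 3.00·(cos249°, sin249°) = (-1.0751, -2.8007)
|BD| = 8.5470
circle(B,6.00) ∩ circle(D,6.00): a=4.2735, h=4.2115
  candidates: C₊=(1.5824,2.5786) cross=35.996; C₋=(4.3425,-5.3794) cross=-35.996
  mode + wants cross > 0 → take C=(1.5824,2.5786) (cross=35.996)
ex = (C−B)/|BC| = (0.4429,0.8966); ey = (-0.8966,0.4429)
P = B + 2.65·ex + 2.85·ey = (-2.4566,0.8375)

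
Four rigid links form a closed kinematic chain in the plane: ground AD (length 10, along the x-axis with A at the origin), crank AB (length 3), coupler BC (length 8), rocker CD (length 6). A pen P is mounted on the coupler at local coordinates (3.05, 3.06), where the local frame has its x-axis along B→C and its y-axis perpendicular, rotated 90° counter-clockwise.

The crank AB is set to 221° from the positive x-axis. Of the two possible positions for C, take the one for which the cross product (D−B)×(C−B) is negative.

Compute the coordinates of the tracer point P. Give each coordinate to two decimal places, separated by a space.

1.45 0.24

A=(0,0), D=(10.00,0)
B = A + 3.00·(cos221°, sin221°) = (-2.2641, -1.9682)
|BD| = 12.4211
circle(B,8.00) ∩ circle(D,6.00): a=7.3376, h=3.1873
  candidates: C₊=(4.4758,2.3416) cross=39.590; C₋=(5.4859,-3.9525) cross=-39.590
  mode - wants cross < 0 → take C=(5.4859,-3.9525) (cross=-39.590)
ex = (C−B)/|BC| = (0.9687,-0.2480); ey = (0.2480,0.9687)
P = B + 3.05·ex + 3.06·ey = (1.4496,0.2397)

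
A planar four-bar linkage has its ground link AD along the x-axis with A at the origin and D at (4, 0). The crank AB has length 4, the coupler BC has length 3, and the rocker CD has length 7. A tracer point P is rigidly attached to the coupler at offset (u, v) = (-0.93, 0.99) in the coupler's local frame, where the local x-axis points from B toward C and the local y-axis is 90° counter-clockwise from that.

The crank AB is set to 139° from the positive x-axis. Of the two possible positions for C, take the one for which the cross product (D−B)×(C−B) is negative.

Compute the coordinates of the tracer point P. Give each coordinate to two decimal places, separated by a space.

A=(0,0), D=(4.00,0)
B = A + 4.00·(cos139°, sin139°) = (-3.0188, 2.6242)
|BD| = 7.4934
circle(B,3.00) ∩ circle(D,7.00): a=1.0777, h=2.7998
  candidates: C₊=(-1.0289,4.8693) cross=20.980; C₋=(-2.9899,-0.3756) cross=-20.980
  mode - wants cross < 0 → take C=(-2.9899,-0.3756) (cross=-20.980)
ex = (C−B)/|BC| = (0.0096,-1.0000); ey = (1.0000,0.0096)
P = B + -0.93·ex + 0.99·ey = (-2.0379,3.5637)

-2.04 3.56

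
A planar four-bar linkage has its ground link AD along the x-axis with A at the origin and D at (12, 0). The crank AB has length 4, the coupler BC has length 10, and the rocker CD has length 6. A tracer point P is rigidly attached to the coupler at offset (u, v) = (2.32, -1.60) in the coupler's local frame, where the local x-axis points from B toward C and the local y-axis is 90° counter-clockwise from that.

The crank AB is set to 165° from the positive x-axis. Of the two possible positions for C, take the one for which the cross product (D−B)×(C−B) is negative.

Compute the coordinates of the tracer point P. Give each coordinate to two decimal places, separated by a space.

-1.81 -0.90

A=(0,0), D=(12.00,0)
B = A + 4.00·(cos165°, sin165°) = (-3.8637, 1.0353)
|BD| = 15.8974
circle(B,10.00) ∩ circle(D,6.00): a=9.9616, h=0.8752
  candidates: C₊=(6.1338,1.2599) cross=13.914; C₋=(6.0198,-0.4868) cross=-13.914
  mode - wants cross < 0 → take C=(6.0198,-0.4868) (cross=-13.914)
ex = (C−B)/|BC| = (0.9883,-0.1522); ey = (0.1522,0.9883)
P = B + 2.32·ex + -1.60·ey = (-1.8143,-0.8992)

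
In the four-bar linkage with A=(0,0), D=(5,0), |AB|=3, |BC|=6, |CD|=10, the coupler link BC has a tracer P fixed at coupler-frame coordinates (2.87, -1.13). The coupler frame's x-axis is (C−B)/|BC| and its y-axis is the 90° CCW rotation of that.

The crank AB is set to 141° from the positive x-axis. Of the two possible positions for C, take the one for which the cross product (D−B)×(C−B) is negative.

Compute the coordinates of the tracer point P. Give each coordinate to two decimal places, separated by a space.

-4.32 -0.47

A=(0,0), D=(5.00,0)
B = A + 3.00·(cos141°, sin141°) = (-2.3314, 1.8880)
|BD| = 7.5706
circle(B,6.00) ∩ circle(D,10.00): a=-0.4416, h=5.9837
  candidates: C₊=(-1.2668,7.7928) cross=45.301; C₋=(-4.2513,-3.7966) cross=-45.301
  mode - wants cross < 0 → take C=(-4.2513,-3.7966) (cross=-45.301)
ex = (C−B)/|BC| = (-0.3200,-0.9474); ey = (0.9474,-0.3200)
P = B + 2.87·ex + -1.13·ey = (-4.3203,-0.4696)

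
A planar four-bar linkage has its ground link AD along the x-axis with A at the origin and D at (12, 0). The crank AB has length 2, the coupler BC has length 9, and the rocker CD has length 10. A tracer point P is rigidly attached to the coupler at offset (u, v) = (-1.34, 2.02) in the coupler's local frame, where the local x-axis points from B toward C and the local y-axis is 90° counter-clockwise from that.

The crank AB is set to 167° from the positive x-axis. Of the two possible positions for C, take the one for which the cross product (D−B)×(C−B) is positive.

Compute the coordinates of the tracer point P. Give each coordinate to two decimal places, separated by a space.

A=(0,0), D=(12.00,0)
B = A + 2.00·(cos167°, sin167°) = (-1.9487, 0.4499)
|BD| = 13.9560
circle(B,9.00) ∩ circle(D,10.00): a=6.2973, h=6.4299
  candidates: C₊=(4.5526,6.6735) cross=89.736; C₋=(4.1380,-6.1797) cross=-89.736
  mode + wants cross > 0 → take C=(4.5526,6.6735) (cross=89.736)
ex = (C−B)/|BC| = (0.7224,0.6915); ey = (-0.6915,0.7224)
P = B + -1.34·ex + 2.02·ey = (-4.3136,0.9825)

-4.31 0.98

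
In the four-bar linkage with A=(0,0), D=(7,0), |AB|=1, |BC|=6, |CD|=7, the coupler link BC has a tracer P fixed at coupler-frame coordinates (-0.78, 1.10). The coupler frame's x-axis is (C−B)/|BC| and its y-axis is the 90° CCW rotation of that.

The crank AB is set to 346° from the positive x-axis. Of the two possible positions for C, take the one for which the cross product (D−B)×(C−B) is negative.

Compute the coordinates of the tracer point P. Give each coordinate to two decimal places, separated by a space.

1.71 0.88

A=(0,0), D=(7.00,0)
B = A + 1.00·(cos346°, sin346°) = (0.9703, -0.2419)
|BD| = 6.0346
circle(B,6.00) ∩ circle(D,7.00): a=1.9401, h=5.6777
  candidates: C₊=(2.6813,5.5090) cross=34.262; C₋=(3.1365,-5.8372) cross=-34.262
  mode - wants cross < 0 → take C=(3.1365,-5.8372) (cross=-34.262)
ex = (C−B)/|BC| = (0.3610,-0.9326); ey = (0.9326,0.3610)
P = B + -0.78·ex + 1.10·ey = (1.7145,0.8826)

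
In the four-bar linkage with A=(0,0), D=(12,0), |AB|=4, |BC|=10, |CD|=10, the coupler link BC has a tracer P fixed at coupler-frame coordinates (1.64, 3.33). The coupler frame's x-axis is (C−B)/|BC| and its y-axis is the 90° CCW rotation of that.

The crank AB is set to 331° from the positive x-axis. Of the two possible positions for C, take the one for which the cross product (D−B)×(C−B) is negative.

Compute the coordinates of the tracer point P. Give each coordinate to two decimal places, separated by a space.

7.12 -1.14

A=(0,0), D=(12.00,0)
B = A + 4.00·(cos331°, sin331°) = (3.4985, -1.9392)
|BD| = 8.7199
circle(B,10.00) ∩ circle(D,10.00): a=4.3599, h=8.9995
  candidates: C₊=(5.7478,7.8045) cross=78.475; C₋=(9.7507,-9.7437) cross=-78.475
  mode - wants cross < 0 → take C=(9.7507,-9.7437) (cross=-78.475)
ex = (C−B)/|BC| = (0.6252,-0.7805); ey = (0.7805,0.6252)
P = B + 1.64·ex + 3.33·ey = (7.1227,-1.1372)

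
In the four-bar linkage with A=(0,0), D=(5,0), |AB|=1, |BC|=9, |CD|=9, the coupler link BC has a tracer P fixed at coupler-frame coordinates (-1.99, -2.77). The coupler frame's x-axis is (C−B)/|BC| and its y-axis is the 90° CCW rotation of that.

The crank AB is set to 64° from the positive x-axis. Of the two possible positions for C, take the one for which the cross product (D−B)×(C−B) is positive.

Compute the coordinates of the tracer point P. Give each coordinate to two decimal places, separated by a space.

2.05 -2.11

A=(0,0), D=(5.00,0)
B = A + 1.00·(cos64°, sin64°) = (0.4384, 0.8988)
|BD| = 4.6493
circle(B,9.00) ∩ circle(D,9.00): a=2.3247, h=8.6946
  candidates: C₊=(4.4000,8.9800) cross=40.424; C₋=(1.0384,-8.0812) cross=-40.424
  mode + wants cross > 0 → take C=(4.4000,8.9800) (cross=40.424)
ex = (C−B)/|BC| = (0.4402,0.8979); ey = (-0.8979,0.4402)
P = B + -1.99·ex + -2.77·ey = (2.0496,-2.1073)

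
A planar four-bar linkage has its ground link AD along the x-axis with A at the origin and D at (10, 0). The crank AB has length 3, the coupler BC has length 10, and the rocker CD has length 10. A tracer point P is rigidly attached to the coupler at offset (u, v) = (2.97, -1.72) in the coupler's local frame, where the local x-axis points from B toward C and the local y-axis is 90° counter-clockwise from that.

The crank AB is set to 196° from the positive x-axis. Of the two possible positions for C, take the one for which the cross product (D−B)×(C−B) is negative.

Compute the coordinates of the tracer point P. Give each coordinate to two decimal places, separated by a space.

A=(0,0), D=(10.00,0)
B = A + 3.00·(cos196°, sin196°) = (-2.8838, -0.8269)
|BD| = 12.9103
circle(B,10.00) ∩ circle(D,10.00): a=6.4551, h=7.6375
  candidates: C₊=(3.0689,7.2083) cross=98.602; C₋=(4.0473,-8.0353) cross=-98.602
  mode - wants cross < 0 → take C=(4.0473,-8.0353) (cross=-98.602)
ex = (C−B)/|BC| = (0.6931,-0.7208); ey = (0.7208,0.6931)
P = B + 2.97·ex + -1.72·ey = (-2.0651,-4.1599)

-2.07 -4.16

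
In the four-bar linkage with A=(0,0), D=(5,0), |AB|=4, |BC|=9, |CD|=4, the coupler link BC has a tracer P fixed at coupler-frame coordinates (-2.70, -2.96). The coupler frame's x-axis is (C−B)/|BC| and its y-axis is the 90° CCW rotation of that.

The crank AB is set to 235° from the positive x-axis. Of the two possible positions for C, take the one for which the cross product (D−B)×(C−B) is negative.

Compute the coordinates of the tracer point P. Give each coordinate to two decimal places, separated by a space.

A=(0,0), D=(5.00,0)
B = A + 4.00·(cos235°, sin235°) = (-2.2943, -3.2766)
|BD| = 7.9964
circle(B,9.00) ∩ circle(D,4.00): a=8.0625, h=3.9995
  candidates: C₊=(3.4215,3.6754) cross=31.981; C₋=(6.6991,-3.6212) cross=-31.981
  mode - wants cross < 0 → take C=(6.6991,-3.6212) (cross=-31.981)
ex = (C−B)/|BC| = (0.9993,-0.0383); ey = (0.0383,0.9993)
P = B + -2.70·ex + -2.96·ey = (-5.1057,-6.1311)

-5.11 -6.13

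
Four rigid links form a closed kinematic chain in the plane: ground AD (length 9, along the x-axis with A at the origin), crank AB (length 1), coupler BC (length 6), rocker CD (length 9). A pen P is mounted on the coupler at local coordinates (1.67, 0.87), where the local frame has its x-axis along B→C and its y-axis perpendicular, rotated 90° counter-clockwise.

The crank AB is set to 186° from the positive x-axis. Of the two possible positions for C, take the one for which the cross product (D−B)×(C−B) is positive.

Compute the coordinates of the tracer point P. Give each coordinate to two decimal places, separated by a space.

A=(0,0), D=(9.00,0)
B = A + 1.00·(cos186°, sin186°) = (-0.9945, -0.1045)
|BD| = 9.9951
circle(B,6.00) ∩ circle(D,9.00): a=2.7464, h=5.3345
  candidates: C₊=(1.6960,5.2584) cross=53.319; C₋=(1.8075,-5.4100) cross=-53.319
  mode + wants cross > 0 → take C=(1.6960,5.2584) (cross=53.319)
ex = (C−B)/|BC| = (0.4484,0.8938); ey = (-0.8938,0.4484)
P = B + 1.67·ex + 0.87·ey = (-1.0233,1.7783)

-1.02 1.78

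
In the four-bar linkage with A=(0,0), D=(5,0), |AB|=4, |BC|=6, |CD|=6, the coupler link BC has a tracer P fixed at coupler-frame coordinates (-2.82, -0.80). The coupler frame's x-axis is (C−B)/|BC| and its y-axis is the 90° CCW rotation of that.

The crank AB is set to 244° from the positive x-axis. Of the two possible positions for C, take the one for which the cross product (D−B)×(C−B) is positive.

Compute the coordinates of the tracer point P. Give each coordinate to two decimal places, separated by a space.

-1.54 -6.52

A=(0,0), D=(5.00,0)
B = A + 4.00·(cos244°, sin244°) = (-1.7535, -3.5952)
|BD| = 7.6508
circle(B,6.00) ∩ circle(D,6.00): a=3.8254, h=4.6224
  candidates: C₊=(-0.5488,2.2826) cross=35.365; C₋=(3.7953,-5.8778) cross=-35.365
  mode + wants cross > 0 → take C=(-0.5488,2.2826) (cross=35.365)
ex = (C−B)/|BC| = (0.2008,0.9796); ey = (-0.9796,0.2008)
P = B + -2.82·ex + -0.80·ey = (-1.5360,-6.5184)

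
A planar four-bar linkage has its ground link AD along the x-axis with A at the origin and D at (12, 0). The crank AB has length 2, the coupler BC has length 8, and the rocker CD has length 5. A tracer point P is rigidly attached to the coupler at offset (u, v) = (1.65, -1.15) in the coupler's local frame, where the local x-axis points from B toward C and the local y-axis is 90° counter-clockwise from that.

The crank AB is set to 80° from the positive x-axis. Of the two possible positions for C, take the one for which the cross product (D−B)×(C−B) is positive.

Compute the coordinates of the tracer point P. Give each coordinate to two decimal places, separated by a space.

2.16 1.11

A=(0,0), D=(12.00,0)
B = A + 2.00·(cos80°, sin80°) = (0.3473, 1.9696)
|BD| = 11.8180
circle(B,8.00) ∩ circle(D,5.00): a=7.5590, h=2.6194
  candidates: C₊=(8.2372,3.2926) cross=30.956; C₋=(7.3640,-1.8729) cross=-30.956
  mode + wants cross > 0 → take C=(8.2372,3.2926) (cross=30.956)
ex = (C−B)/|BC| = (0.9862,0.1654); ey = (-0.1654,0.9862)
P = B + 1.65·ex + -1.15·ey = (2.1648,1.1083)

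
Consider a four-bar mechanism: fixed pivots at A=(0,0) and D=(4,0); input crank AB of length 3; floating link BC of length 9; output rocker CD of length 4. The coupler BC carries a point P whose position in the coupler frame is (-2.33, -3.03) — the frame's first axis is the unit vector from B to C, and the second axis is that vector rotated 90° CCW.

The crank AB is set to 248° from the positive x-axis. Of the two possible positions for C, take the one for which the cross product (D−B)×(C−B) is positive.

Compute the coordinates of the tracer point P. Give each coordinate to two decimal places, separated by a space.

-0.44 -6.54

A=(0,0), D=(4.00,0)
B = A + 3.00·(cos248°, sin248°) = (-1.1238, -2.7816)
|BD| = 5.8301
circle(B,9.00) ∩ circle(D,4.00): a=8.4895, h=2.9879
  candidates: C₊=(4.9117,3.8947) cross=17.420; C₋=(7.7627,-1.3571) cross=-17.420
  mode + wants cross > 0 → take C=(4.9117,3.8947) (cross=17.420)
ex = (C−B)/|BC| = (0.6706,0.7418); ey = (-0.7418,0.6706)
P = B + -2.33·ex + -3.03·ey = (-0.4387,-6.5419)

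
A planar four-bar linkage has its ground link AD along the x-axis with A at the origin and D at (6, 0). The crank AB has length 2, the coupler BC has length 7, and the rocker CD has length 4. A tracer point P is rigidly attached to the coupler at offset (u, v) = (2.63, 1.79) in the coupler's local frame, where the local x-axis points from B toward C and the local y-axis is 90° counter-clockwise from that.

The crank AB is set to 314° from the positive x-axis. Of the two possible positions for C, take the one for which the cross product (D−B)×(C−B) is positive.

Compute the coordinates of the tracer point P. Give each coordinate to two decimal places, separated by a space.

1.66 1.73

A=(0,0), D=(6.00,0)
B = A + 2.00·(cos314°, sin314°) = (1.3893, -1.4387)
|BD| = 4.8299
circle(B,7.00) ∩ circle(D,4.00): a=5.8312, h=3.8727
  candidates: C₊=(5.8022,3.9951) cross=18.705; C₋=(8.1093,-3.3986) cross=-18.705
  mode + wants cross > 0 → take C=(5.8022,3.9951) (cross=18.705)
ex = (C−B)/|BC| = (0.6304,0.7763); ey = (-0.7763,0.6304)
P = B + 2.63·ex + 1.79·ey = (1.6578,1.7313)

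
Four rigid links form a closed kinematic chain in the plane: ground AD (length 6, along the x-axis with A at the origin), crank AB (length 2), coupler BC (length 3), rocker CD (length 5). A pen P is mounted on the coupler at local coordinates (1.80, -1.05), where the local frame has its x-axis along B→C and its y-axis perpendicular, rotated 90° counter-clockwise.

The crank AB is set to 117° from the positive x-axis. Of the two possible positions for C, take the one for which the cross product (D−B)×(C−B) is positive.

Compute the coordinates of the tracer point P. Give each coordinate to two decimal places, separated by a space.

A=(0,0), D=(6.00,0)
B = A + 2.00·(cos117°, sin117°) = (-0.9080, 1.7820)
|BD| = 7.1341
circle(B,3.00) ∩ circle(D,5.00): a=2.4457, h=1.7374
  candidates: C₊=(1.8942,2.8534) cross=12.395; C₋=(1.0262,-0.5112) cross=-12.395
  mode + wants cross > 0 → take C=(1.8942,2.8534) (cross=12.395)
ex = (C−B)/|BC| = (0.9340,0.3571); ey = (-0.3571,0.9340)
P = B + 1.80·ex + -1.05·ey = (1.1483,1.4441)

1.15 1.44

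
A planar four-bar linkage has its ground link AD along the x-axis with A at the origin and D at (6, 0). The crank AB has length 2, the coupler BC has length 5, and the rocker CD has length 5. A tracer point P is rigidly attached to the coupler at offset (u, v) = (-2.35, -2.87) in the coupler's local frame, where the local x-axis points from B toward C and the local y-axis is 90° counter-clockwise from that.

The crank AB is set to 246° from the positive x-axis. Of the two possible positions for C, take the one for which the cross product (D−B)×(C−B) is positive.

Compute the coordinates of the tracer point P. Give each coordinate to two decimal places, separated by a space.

0.51 -5.29

A=(0,0), D=(6.00,0)
B = A + 2.00·(cos246°, sin246°) = (-0.8135, -1.8271)
|BD| = 7.0542
circle(B,5.00) ∩ circle(D,5.00): a=3.5271, h=3.5439
  candidates: C₊=(1.6754,2.5095) cross=25.000; C₋=(3.5112,-4.3366) cross=-25.000
  mode + wants cross > 0 → take C=(1.6754,2.5095) (cross=25.000)
ex = (C−B)/|BC| = (0.4978,0.8673); ey = (-0.8673,0.4978)
P = B + -2.35·ex + -2.87·ey = (0.5060,-5.2939)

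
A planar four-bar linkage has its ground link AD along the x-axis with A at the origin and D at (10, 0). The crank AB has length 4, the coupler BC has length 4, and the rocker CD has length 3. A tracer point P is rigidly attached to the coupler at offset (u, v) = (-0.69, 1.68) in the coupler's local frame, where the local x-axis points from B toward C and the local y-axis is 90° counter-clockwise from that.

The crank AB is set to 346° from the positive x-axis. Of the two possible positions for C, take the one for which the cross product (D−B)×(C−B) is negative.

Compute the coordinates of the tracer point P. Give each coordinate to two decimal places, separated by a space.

A=(0,0), D=(10.00,0)
B = A + 4.00·(cos346°, sin346°) = (3.8812, -0.9677)
|BD| = 6.1949
circle(B,4.00) ∩ circle(D,3.00): a=3.6624, h=1.6083
  candidates: C₊=(7.2474,1.1930) cross=9.963; C₋=(7.7499,-1.9842) cross=-9.963
  mode - wants cross < 0 → take C=(7.7499,-1.9842) (cross=-9.963)
ex = (C−B)/|BC| = (0.9672,-0.2541); ey = (0.2541,0.9672)
P = B + -0.69·ex + 1.68·ey = (3.6408,0.8325)

3.64 0.83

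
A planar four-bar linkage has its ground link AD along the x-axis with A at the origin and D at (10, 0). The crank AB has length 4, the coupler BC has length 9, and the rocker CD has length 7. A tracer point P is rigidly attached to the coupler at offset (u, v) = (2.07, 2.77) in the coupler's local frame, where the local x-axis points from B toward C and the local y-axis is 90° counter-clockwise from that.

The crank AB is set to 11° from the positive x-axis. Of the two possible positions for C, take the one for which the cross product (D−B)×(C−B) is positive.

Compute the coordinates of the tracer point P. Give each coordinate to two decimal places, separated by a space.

3.51 4.20

A=(0,0), D=(10.00,0)
B = A + 4.00·(cos11°, sin11°) = (3.9265, 0.7632)
|BD| = 6.1213
circle(B,9.00) ∩ circle(D,7.00): a=5.6745, h=6.9857
  candidates: C₊=(10.4277,6.9869) cross=42.761; C₋=(8.6857,-6.8755) cross=-42.761
  mode + wants cross > 0 → take C=(10.4277,6.9869) (cross=42.761)
ex = (C−B)/|BC| = (0.7224,0.6915); ey = (-0.6915,0.7224)
P = B + 2.07·ex + 2.77·ey = (3.5063,4.1956)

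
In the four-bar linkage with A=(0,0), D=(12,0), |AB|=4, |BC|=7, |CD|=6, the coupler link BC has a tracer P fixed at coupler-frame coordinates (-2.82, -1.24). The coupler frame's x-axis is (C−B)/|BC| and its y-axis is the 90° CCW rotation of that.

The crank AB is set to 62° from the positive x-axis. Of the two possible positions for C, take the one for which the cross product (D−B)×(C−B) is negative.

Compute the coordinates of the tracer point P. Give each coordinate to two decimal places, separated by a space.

A=(0,0), D=(12.00,0)
B = A + 4.00·(cos62°, sin62°) = (1.8779, 3.5318)
|BD| = 10.7206
circle(B,7.00) ∩ circle(D,6.00): a=5.9666, h=3.6606
  candidates: C₊=(8.7173,5.0224) cross=39.243; C₋=(6.3055,-1.8901) cross=-39.243
  mode - wants cross < 0 → take C=(6.3055,-1.8901) (cross=-39.243)
ex = (C−B)/|BC| = (0.6325,-0.7746); ey = (0.7746,0.6325)
P = B + -2.82·ex + -1.24·ey = (-0.8662,4.9317)

-0.87 4.93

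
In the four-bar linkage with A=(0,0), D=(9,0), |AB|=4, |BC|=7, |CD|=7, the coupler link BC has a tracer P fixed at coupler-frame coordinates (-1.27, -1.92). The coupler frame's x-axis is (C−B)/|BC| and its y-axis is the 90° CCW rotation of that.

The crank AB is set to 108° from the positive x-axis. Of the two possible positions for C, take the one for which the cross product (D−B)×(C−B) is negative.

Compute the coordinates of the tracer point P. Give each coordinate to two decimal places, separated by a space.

A=(0,0), D=(9.00,0)
B = A + 4.00·(cos108°, sin108°) = (-1.2361, 3.8042)
|BD| = 10.9201
circle(B,7.00) ∩ circle(D,7.00): a=5.4601, h=4.3804
  candidates: C₊=(5.4079,6.0081) cross=47.834; C₋=(2.3560,-2.2039) cross=-47.834
  mode - wants cross < 0 → take C=(2.3560,-2.2039) (cross=-47.834)
ex = (C−B)/|BC| = (0.5132,-0.8583); ey = (0.8583,0.5132)
P = B + -1.27·ex + -1.92·ey = (-3.5357,3.9090)

-3.54 3.91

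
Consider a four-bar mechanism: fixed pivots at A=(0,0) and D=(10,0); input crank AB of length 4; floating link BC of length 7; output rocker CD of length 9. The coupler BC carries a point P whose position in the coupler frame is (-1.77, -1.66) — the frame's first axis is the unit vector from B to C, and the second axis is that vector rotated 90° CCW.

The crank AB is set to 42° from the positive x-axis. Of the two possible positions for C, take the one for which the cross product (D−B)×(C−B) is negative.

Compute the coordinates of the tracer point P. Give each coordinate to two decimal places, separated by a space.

A=(0,0), D=(10.00,0)
B = A + 4.00·(cos42°, sin42°) = (2.9726, 2.6765)
|BD| = 7.5199
circle(B,7.00) ∩ circle(D,9.00): a=1.6322, h=6.8070
  candidates: C₊=(6.9207,8.4568) cross=51.188; C₋=(2.0751,-4.2657) cross=-51.188
  mode - wants cross < 0 → take C=(2.0751,-4.2657) (cross=-51.188)
ex = (C−B)/|BC| = (-0.1282,-0.9917); ey = (0.9917,-0.1282)
P = B + -1.77·ex + -1.66·ey = (1.5532,4.6447)

1.55 4.64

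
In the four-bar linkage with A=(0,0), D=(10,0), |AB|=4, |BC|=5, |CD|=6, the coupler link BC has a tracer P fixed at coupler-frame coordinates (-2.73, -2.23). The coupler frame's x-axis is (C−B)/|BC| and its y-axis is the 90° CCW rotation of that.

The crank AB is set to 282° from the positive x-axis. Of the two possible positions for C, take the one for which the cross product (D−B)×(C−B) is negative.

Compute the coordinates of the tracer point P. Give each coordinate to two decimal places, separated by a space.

-2.06 -5.92

A=(0,0), D=(10.00,0)
B = A + 4.00·(cos282°, sin282°) = (0.8316, -3.9126)
|BD| = 9.9683
circle(B,5.00) ∩ circle(D,6.00): a=4.4324, h=2.3138
  candidates: C₊=(4.0002,-0.0447) cross=23.065; C₋=(5.8165,-4.3010) cross=-23.065
  mode - wants cross < 0 → take C=(5.8165,-4.3010) (cross=-23.065)
ex = (C−B)/|BC| = (0.9970,-0.0777); ey = (0.0777,0.9970)
P = B + -2.73·ex + -2.23·ey = (-2.0633,-5.9238)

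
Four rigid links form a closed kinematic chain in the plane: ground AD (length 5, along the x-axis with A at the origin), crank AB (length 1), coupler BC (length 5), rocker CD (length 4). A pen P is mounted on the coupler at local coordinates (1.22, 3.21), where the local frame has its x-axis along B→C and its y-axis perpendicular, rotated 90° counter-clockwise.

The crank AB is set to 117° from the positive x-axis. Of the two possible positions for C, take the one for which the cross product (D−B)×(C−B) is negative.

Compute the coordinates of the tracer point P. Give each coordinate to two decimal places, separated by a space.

A=(0,0), D=(5.00,0)
B = A + 1.00·(cos117°, sin117°) = (-0.4540, 0.8910)
|BD| = 5.5263
circle(B,5.00) ∩ circle(D,4.00): a=3.5774, h=3.4931
  candidates: C₊=(3.6398,3.7616) cross=19.304; C₋=(2.5134,-3.1332) cross=-19.304
  mode - wants cross < 0 → take C=(2.5134,-3.1332) (cross=-19.304)
ex = (C−B)/|BC| = (0.5935,-0.8048); ey = (0.8048,0.5935)
P = B + 1.22·ex + 3.21·ey = (2.8536,1.8142)

2.85 1.81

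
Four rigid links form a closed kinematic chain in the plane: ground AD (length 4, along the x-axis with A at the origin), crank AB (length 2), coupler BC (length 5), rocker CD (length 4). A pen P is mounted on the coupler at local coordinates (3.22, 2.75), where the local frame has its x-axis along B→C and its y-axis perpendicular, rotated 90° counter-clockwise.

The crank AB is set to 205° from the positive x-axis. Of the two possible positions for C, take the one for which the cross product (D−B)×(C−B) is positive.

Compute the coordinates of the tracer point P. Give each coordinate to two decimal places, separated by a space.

-1.89 3.39

A=(0,0), D=(4.00,0)
B = A + 2.00·(cos205°, sin205°) = (-1.8126, -0.8452)
|BD| = 5.8737
circle(B,5.00) ∩ circle(D,4.00): a=3.7030, h=3.3597
  candidates: C₊=(1.3684,3.0124) cross=19.734; C₋=(2.3353,-3.6371) cross=-19.734
  mode + wants cross > 0 → take C=(1.3684,3.0124) (cross=19.734)
ex = (C−B)/|BC| = (0.6362,0.7715); ey = (-0.7715,0.6362)
P = B + 3.22·ex + 2.75·ey = (-1.8858,3.3886)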